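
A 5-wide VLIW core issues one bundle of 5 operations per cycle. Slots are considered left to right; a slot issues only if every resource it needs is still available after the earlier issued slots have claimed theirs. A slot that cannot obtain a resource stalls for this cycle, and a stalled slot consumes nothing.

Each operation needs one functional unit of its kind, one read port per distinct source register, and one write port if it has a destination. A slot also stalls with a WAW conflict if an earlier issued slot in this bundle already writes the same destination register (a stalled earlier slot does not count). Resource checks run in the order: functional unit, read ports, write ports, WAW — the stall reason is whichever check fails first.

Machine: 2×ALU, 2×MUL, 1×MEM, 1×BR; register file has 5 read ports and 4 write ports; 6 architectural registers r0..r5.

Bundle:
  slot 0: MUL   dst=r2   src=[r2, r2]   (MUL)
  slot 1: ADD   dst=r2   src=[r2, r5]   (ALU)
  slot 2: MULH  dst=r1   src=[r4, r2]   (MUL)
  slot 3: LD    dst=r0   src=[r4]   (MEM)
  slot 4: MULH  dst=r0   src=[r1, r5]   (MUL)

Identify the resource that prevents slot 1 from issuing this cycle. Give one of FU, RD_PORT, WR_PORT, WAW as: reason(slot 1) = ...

slot 0 (MUL): ISSUE — free A2,Mu1,Ld1,B1 rp4 wp3
slot 1 (ALU): stall WAW — free A2,Mu1,Ld1,B1 rp4 wp3
slot 2 (MUL): ISSUE — free A2,Mu0,Ld1,B1 rp2 wp2
slot 3 (MEM): ISSUE — free A2,Mu0,Ld0,B1 rp1 wp1
slot 4 (MUL): stall FU — free A2,Mu0,Ld0,B1 rp1 wp1

reason(slot 1) = WAW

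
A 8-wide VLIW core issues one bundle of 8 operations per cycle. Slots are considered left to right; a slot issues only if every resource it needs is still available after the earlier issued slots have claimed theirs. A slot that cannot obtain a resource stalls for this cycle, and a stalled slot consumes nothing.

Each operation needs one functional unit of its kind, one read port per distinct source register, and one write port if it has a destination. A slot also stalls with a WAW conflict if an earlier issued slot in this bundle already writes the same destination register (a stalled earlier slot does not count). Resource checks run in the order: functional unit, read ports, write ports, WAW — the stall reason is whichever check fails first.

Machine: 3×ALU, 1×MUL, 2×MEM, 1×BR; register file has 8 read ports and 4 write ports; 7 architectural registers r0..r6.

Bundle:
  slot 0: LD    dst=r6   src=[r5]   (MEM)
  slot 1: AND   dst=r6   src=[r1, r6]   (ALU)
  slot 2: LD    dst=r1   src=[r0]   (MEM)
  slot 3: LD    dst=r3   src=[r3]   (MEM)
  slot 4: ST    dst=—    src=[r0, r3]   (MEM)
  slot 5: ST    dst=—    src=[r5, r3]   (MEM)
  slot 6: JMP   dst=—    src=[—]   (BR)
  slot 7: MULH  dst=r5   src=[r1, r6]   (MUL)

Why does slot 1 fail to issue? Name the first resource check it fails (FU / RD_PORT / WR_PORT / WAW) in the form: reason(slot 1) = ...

#0 MEM src=r5 dispatched  <A:3 Mu:1 Ld:1 B:1 rd:7 wr:3>
#1 ALU src=r1,r6 held:WAW  <A:3 Mu:1 Ld:1 B:1 rd:7 wr:3>
#2 MEM src=r0 dispatched  <A:3 Mu:1 Ld:0 B:1 rd:6 wr:2>
#3 MEM src=r3 held:FU  <A:3 Mu:1 Ld:0 B:1 rd:6 wr:2>
#4 MEM src=r0,r3 held:FU  <A:3 Mu:1 Ld:0 B:1 rd:6 wr:2>
#5 MEM src=r5,r3 held:FU  <A:3 Mu:1 Ld:0 B:1 rd:6 wr:2>
#6 BR src=- dispatched  <A:3 Mu:1 Ld:0 B:0 rd:6 wr:2>
#7 MUL src=r1,r6 dispatched  <A:3 Mu:0 Ld:0 B:0 rd:4 wr:1>

reason(slot 1) = WAW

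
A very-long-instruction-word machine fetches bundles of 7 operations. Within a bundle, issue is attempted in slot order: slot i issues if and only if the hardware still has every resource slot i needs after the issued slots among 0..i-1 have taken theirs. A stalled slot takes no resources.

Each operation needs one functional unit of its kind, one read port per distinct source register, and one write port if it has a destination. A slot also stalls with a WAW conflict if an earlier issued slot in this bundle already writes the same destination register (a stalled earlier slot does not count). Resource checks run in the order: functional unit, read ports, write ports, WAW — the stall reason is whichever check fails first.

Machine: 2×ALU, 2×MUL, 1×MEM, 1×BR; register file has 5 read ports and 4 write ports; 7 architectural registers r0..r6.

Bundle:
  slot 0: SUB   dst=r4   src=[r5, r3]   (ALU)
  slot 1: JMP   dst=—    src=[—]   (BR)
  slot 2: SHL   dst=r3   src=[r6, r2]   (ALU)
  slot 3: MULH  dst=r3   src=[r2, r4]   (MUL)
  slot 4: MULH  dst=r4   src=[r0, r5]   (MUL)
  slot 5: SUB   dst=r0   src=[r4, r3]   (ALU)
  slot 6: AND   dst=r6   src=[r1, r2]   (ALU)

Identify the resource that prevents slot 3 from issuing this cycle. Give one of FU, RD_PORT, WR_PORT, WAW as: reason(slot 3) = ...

[0] ALU needs rd=2 wr=1: ok; after: ALU=1 MUL=2 MEM=1 BR=1, R=3, W=3
[1] BR needs rd=0 wr=0: ok; after: ALU=1 MUL=2 MEM=1 BR=0, R=3, W=3
[2] ALU needs rd=2 wr=1: ok; after: ALU=0 MUL=2 MEM=1 BR=0, R=1, W=2
[3] MUL needs rd=2 wr=1: RD_PORT; after: ALU=0 MUL=2 MEM=1 BR=0, R=1, W=2
[4] MUL needs rd=2 wr=1: RD_PORT; after: ALU=0 MUL=2 MEM=1 BR=0, R=1, W=2
[5] ALU needs rd=2 wr=1: FU; after: ALU=0 MUL=2 MEM=1 BR=0, R=1, W=2
[6] ALU needs rd=2 wr=1: FU; after: ALU=0 MUL=2 MEM=1 BR=0, R=1, W=2

reason(slot 3) = RD_PORT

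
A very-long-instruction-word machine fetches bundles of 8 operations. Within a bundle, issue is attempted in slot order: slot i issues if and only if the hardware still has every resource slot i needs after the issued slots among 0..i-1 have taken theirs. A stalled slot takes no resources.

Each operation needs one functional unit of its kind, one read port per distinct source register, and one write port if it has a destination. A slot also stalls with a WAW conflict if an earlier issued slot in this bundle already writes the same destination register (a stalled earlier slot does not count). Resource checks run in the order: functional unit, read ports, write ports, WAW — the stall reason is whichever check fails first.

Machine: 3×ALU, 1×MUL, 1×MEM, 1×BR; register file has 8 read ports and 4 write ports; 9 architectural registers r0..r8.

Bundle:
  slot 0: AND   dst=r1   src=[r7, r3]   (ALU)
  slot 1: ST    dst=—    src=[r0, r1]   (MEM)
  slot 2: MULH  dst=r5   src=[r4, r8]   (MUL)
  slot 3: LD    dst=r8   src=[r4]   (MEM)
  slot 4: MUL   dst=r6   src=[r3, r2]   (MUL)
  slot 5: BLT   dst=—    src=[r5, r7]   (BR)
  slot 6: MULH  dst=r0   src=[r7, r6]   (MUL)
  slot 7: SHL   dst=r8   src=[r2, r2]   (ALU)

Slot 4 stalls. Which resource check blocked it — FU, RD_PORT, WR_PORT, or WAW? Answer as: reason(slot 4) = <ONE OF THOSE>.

  0. ALU→r1 ⇒ go  {2A/1Mu/1Ld/1B | 6r 3w}
  1. MEM ⇒ go  {2A/1Mu/0Ld/1B | 4r 3w}
  2. MUL→r5 ⇒ go  {2A/0Mu/0Ld/1B | 2r 2w}
  3. MEM→r8 ⇒ no(FU)  {2A/0Mu/0Ld/1B | 2r 2w}
  4. MUL→r6 ⇒ no(FU)  {2A/0Mu/0Ld/1B | 2r 2w}
  5. BR ⇒ go  {2A/0Mu/0Ld/0B | 0r 2w}
  6. MUL→r0 ⇒ no(FU)  {2A/0Mu/0Ld/0B | 0r 2w}
  7. ALU→r8 ⇒ no(RD_PORT)  {2A/0Mu/0Ld/0B | 0r 2w}

reason(slot 4) = FU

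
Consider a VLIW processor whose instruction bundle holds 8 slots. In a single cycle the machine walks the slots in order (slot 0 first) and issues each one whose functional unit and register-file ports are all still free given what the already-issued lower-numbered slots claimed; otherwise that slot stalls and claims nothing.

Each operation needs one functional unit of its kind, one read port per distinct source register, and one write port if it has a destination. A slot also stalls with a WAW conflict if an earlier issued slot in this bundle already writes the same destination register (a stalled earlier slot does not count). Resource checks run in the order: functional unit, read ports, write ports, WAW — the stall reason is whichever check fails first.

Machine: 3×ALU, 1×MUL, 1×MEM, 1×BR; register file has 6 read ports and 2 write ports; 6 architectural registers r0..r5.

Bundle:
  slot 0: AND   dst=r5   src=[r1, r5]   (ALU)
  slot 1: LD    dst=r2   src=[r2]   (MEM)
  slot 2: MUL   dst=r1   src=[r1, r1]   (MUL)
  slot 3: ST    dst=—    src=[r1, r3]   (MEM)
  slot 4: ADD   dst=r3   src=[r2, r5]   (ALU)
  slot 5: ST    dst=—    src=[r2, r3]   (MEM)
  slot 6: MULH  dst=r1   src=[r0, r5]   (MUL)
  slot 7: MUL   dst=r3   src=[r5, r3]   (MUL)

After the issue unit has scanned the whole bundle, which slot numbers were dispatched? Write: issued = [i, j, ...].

  0. ALU→r5 ⇒ go  {2A/1Mu/1Ld/1B | 4r 1w}
  1. MEM→r2 ⇒ go  {2A/1Mu/0Ld/1B | 3r 0w}
  2. MUL→r1 ⇒ no(WR_PORT)  {2A/1Mu/0Ld/1B | 3r 0w}
  3. MEM ⇒ no(FU)  {2A/1Mu/0Ld/1B | 3r 0w}
  4. ALU→r3 ⇒ no(WR_PORT)  {2A/1Mu/0Ld/1B | 3r 0w}
  5. MEM ⇒ no(FU)  {2A/1Mu/0Ld/1B | 3r 0w}
  6. MUL→r1 ⇒ no(WR_PORT)  {2A/1Mu/0Ld/1B | 3r 0w}
  7. MUL→r3 ⇒ no(WR_PORT)  {2A/1Mu/0Ld/1B | 3r 0w}

issued = [0, 1]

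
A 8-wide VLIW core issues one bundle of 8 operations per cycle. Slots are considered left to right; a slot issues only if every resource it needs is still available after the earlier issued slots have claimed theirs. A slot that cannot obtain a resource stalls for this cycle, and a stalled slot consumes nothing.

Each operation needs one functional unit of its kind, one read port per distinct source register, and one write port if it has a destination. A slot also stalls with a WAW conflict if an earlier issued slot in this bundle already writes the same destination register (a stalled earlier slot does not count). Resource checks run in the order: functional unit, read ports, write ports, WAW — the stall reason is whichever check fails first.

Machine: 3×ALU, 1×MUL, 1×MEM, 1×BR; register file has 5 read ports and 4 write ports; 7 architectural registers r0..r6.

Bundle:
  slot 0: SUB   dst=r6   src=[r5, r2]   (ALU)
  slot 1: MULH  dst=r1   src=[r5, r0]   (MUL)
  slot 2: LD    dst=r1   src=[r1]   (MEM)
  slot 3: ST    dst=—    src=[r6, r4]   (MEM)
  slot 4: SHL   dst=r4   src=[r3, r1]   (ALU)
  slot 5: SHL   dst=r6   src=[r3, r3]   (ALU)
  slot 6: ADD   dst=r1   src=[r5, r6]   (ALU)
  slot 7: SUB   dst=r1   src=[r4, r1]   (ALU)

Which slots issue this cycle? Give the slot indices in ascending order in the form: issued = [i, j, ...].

  0. ALU→r6 ⇒ go  {2A/1Mu/1Ld/1B | 3r 3w}
  1. MUL→r1 ⇒ go  {2A/0Mu/1Ld/1B | 1r 2w}
  2. MEM→r1 ⇒ no(WAW)  {2A/0Mu/1Ld/1B | 1r 2w}
  3. MEM ⇒ no(RD_PORT)  {2A/0Mu/1Ld/1B | 1r 2w}
  4. ALU→r4 ⇒ no(RD_PORT)  {2A/0Mu/1Ld/1B | 1r 2w}
  5. ALU→r6 ⇒ no(WAW)  {2A/0Mu/1Ld/1B | 1r 2w}
  6. ALU→r1 ⇒ no(RD_PORT)  {2A/0Mu/1Ld/1B | 1r 2w}
  7. ALU→r1 ⇒ no(RD_PORT)  {2A/0Mu/1Ld/1B | 1r 2w}

issued = [0, 1]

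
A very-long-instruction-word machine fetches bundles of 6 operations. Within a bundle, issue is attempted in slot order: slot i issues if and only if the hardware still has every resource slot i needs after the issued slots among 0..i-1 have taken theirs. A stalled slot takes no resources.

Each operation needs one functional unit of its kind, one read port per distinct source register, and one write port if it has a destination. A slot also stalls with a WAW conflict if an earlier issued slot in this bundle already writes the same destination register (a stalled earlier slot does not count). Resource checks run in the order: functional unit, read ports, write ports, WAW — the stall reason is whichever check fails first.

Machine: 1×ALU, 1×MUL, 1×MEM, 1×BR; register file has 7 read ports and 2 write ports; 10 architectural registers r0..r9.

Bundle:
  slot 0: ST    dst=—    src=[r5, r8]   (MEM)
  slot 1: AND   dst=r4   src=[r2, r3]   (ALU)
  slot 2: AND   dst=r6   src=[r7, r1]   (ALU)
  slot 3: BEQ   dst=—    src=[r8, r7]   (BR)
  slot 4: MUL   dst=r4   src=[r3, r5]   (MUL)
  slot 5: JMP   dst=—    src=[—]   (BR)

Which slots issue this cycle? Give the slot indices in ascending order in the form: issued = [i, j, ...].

slot 0 (MEM): ISSUE — free A1,Mu1,Ld0,B1 rp5 wp2
slot 1 (ALU): ISSUE — free A0,Mu1,Ld0,B1 rp3 wp1
slot 2 (ALU): stall FU — free A0,Mu1,Ld0,B1 rp3 wp1
slot 3 (BR): ISSUE — free A0,Mu1,Ld0,B0 rp1 wp1
slot 4 (MUL): stall RD_PORT — free A0,Mu1,Ld0,B0 rp1 wp1
slot 5 (BR): stall FU — free A0,Mu1,Ld0,B0 rp1 wp1

issued = [0, 1, 3]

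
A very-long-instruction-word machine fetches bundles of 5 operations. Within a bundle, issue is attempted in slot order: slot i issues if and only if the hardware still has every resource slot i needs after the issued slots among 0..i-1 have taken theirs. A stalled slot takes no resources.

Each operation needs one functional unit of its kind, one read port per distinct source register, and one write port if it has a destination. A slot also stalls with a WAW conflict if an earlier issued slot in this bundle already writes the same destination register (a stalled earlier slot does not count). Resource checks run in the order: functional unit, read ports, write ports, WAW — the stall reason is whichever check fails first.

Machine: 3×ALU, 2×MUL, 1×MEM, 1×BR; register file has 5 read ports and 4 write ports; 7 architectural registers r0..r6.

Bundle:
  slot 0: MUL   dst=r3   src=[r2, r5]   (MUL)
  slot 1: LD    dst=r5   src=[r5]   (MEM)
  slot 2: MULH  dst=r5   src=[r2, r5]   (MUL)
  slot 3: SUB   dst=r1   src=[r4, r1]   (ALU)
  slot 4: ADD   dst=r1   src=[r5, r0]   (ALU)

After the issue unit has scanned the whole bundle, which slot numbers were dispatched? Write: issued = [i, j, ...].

slot 0 (MUL): ISSUE — free A3,Mu1,Ld1,B1 rp3 wp3
slot 1 (MEM): ISSUE — free A3,Mu1,Ld0,B1 rp2 wp2
slot 2 (MUL): stall WAW — free A3,Mu1,Ld0,B1 rp2 wp2
slot 3 (ALU): ISSUE — free A2,Mu1,Ld0,B1 rp0 wp1
slot 4 (ALU): stall RD_PORT — free A2,Mu1,Ld0,B1 rp0 wp1

issued = [0, 1, 3]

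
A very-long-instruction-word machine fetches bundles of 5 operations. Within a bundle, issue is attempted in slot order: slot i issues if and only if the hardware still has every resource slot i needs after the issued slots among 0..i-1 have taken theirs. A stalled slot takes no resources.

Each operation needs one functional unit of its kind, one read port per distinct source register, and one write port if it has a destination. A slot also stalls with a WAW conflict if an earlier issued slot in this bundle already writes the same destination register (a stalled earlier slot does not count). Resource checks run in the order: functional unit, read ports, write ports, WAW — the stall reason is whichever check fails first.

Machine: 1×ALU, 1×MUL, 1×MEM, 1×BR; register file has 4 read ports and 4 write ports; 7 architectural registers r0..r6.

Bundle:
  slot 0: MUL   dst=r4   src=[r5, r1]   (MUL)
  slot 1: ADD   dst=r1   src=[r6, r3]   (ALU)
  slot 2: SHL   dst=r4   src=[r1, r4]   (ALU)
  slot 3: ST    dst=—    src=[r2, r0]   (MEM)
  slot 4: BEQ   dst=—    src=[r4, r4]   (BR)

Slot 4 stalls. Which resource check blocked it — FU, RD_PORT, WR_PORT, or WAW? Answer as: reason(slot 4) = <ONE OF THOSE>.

reason(slot 4) = RD_PORT

(0) want 1×MUL +2rd +1wr — yes → AL1|MU0|ME1|BR1|rd2|wr3
(1) want 1×ALU +2rd +1wr — yes → AL0|MU0|ME1|BR1|rd0|wr2
(2) want 1×ALU +2rd +1wr — FU → AL0|MU0|ME1|BR1|rd0|wr2
(3) want 1×MEM +2rd +0wr — RD_PORT → AL0|MU0|ME1|BR1|rd0|wr2
(4) want 1×BR +1rd +0wr — RD_PORT → AL0|MU0|ME1|BR1|rd0|wr2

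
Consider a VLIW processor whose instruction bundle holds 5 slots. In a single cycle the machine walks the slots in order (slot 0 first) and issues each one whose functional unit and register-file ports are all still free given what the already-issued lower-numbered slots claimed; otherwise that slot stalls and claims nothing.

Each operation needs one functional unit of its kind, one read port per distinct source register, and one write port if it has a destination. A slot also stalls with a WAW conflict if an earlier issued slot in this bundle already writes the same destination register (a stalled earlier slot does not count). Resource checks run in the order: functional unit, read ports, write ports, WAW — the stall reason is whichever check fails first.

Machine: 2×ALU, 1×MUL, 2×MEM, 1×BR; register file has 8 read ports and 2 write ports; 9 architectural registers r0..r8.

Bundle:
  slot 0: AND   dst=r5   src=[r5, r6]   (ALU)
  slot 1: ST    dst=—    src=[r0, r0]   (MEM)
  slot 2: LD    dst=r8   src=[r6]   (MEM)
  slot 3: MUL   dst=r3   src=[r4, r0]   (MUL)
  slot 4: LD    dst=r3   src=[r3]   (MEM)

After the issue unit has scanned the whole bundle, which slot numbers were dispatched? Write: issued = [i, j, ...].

#0 ALU src=r5,r6 dispatched  <A:1 Mu:1 Ld:2 B:1 rd:6 wr:1>
#1 MEM src=r0,r0 dispatched  <A:1 Mu:1 Ld:1 B:1 rd:5 wr:1>
#2 MEM src=r6 dispatched  <A:1 Mu:1 Ld:0 B:1 rd:4 wr:0>
#3 MUL src=r4,r0 held:WR_PORT  <A:1 Mu:1 Ld:0 B:1 rd:4 wr:0>
#4 MEM src=r3 held:FU  <A:1 Mu:1 Ld:0 B:1 rd:4 wr:0>

issued = [0, 1, 2]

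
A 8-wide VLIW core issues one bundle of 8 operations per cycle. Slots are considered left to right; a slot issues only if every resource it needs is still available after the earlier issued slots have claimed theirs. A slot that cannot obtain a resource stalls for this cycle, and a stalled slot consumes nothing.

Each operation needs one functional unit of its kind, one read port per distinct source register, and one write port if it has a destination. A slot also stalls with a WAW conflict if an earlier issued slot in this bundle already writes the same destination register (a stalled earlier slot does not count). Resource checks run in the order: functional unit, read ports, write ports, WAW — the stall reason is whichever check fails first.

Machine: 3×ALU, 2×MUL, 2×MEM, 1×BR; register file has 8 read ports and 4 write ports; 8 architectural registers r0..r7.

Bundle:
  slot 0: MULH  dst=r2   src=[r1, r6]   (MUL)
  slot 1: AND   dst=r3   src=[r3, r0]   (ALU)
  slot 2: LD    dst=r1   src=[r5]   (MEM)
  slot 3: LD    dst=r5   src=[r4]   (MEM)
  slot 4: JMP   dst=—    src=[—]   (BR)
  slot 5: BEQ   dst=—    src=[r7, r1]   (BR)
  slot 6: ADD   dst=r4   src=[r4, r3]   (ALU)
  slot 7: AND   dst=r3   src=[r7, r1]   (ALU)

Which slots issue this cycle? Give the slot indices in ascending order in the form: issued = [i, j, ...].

issued = [0, 1, 2, 3, 4]

(0) want 1×MUL +2rd +1wr — yes → AL3|MU1|ME2|BR1|rd6|wr3
(1) want 1×ALU +2rd +1wr — yes → AL2|MU1|ME2|BR1|rd4|wr2
(2) want 1×MEM +1rd +1wr — yes → AL2|MU1|ME1|BR1|rd3|wr1
(3) want 1×MEM +1rd +1wr — yes → AL2|MU1|ME0|BR1|rd2|wr0
(4) want 1×BR +0rd +0wr — yes → AL2|MU1|ME0|BR0|rd2|wr0
(5) want 1×BR +2rd +0wr — FU → AL2|MU1|ME0|BR0|rd2|wr0
(6) want 1×ALU +2rd +1wr — WR_PORT → AL2|MU1|ME0|BR0|rd2|wr0
(7) want 1×ALU +2rd +1wr — WR_PORT → AL2|MU1|ME0|BR0|rd2|wr0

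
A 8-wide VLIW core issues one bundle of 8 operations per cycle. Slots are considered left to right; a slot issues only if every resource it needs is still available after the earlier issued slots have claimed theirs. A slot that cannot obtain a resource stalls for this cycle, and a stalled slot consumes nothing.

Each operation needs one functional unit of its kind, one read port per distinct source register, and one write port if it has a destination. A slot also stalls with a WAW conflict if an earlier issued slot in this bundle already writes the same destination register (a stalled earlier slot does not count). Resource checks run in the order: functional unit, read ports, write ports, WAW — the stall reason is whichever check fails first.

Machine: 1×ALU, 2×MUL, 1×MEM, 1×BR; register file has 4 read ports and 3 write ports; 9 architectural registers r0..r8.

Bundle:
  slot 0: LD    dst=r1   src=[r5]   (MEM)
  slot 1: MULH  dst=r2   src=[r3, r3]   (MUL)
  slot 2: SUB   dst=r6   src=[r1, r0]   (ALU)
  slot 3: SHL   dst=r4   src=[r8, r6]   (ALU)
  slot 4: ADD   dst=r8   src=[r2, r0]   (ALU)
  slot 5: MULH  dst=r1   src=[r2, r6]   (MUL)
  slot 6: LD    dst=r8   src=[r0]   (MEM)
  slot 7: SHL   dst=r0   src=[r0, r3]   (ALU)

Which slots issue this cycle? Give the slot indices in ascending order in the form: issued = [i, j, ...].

slot 0 (MEM): ISSUE — free A1,Mu2,Ld0,B1 rp3 wp2
slot 1 (MUL): ISSUE — free A1,Mu1,Ld0,B1 rp2 wp1
slot 2 (ALU): ISSUE — free A0,Mu1,Ld0,B1 rp0 wp0
slot 3 (ALU): stall FU — free A0,Mu1,Ld0,B1 rp0 wp0
slot 4 (ALU): stall FU — free A0,Mu1,Ld0,B1 rp0 wp0
slot 5 (MUL): stall RD_PORT — free A0,Mu1,Ld0,B1 rp0 wp0
slot 6 (MEM): stall FU — free A0,Mu1,Ld0,B1 rp0 wp0
slot 7 (ALU): stall FU — free A0,Mu1,Ld0,B1 rp0 wp0

issued = [0, 1, 2]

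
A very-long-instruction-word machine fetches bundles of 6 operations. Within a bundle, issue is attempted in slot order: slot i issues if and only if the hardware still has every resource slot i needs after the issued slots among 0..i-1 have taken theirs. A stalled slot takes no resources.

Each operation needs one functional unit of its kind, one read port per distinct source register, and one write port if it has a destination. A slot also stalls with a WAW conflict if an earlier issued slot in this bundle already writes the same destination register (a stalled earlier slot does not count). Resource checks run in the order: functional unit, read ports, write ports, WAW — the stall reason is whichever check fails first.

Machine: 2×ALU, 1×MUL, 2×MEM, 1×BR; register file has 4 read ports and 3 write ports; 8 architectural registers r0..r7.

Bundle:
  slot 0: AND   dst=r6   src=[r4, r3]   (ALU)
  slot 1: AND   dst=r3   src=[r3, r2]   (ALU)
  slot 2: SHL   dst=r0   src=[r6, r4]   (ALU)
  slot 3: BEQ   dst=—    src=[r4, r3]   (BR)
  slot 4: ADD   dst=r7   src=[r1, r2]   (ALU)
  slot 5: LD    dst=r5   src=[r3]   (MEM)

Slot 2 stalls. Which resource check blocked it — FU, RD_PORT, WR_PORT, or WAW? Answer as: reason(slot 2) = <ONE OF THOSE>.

reason(slot 2) = FU

slot 0 (ALU): ISSUE — free A1,Mu1,Ld2,B1 rp2 wp2
slot 1 (ALU): ISSUE — free A0,Mu1,Ld2,B1 rp0 wp1
slot 2 (ALU): stall FU — free A0,Mu1,Ld2,B1 rp0 wp1
slot 3 (BR): stall RD_PORT — free A0,Mu1,Ld2,B1 rp0 wp1
slot 4 (ALU): stall FU — free A0,Mu1,Ld2,B1 rp0 wp1
slot 5 (MEM): stall RD_PORT — free A0,Mu1,Ld2,B1 rp0 wp1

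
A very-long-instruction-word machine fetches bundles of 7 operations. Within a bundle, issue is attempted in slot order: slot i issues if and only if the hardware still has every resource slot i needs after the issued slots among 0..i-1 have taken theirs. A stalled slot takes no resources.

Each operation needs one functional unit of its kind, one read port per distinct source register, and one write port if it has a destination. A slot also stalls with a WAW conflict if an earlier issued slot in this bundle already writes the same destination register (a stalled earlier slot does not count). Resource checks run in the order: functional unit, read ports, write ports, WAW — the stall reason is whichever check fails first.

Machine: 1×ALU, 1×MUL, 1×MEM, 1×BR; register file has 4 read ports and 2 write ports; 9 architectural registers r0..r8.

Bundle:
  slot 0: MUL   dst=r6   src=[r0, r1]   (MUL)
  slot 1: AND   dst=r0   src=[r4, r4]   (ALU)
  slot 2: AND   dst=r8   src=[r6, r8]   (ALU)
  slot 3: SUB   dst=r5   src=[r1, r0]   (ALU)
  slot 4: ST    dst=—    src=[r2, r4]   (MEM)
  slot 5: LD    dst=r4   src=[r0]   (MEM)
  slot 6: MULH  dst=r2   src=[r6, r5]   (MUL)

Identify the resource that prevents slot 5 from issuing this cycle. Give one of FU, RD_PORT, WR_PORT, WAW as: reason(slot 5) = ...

(0) want 1×MUL +2rd +1wr — yes → AL1|MU0|ME1|BR1|rd2|wr1
(1) want 1×ALU +1rd +1wr — yes → AL0|MU0|ME1|BR1|rd1|wr0
(2) want 1×ALU +2rd +1wr — FU → AL0|MU0|ME1|BR1|rd1|wr0
(3) want 1×ALU +2rd +1wr — FU → AL0|MU0|ME1|BR1|rd1|wr0
(4) want 1×MEM +2rd +0wr — RD_PORT → AL0|MU0|ME1|BR1|rd1|wr0
(5) want 1×MEM +1rd +1wr — WR_PORT → AL0|MU0|ME1|BR1|rd1|wr0
(6) want 1×MUL +2rd +1wr — FU → AL0|MU0|ME1|BR1|rd1|wr0

reason(slot 5) = WR_PORT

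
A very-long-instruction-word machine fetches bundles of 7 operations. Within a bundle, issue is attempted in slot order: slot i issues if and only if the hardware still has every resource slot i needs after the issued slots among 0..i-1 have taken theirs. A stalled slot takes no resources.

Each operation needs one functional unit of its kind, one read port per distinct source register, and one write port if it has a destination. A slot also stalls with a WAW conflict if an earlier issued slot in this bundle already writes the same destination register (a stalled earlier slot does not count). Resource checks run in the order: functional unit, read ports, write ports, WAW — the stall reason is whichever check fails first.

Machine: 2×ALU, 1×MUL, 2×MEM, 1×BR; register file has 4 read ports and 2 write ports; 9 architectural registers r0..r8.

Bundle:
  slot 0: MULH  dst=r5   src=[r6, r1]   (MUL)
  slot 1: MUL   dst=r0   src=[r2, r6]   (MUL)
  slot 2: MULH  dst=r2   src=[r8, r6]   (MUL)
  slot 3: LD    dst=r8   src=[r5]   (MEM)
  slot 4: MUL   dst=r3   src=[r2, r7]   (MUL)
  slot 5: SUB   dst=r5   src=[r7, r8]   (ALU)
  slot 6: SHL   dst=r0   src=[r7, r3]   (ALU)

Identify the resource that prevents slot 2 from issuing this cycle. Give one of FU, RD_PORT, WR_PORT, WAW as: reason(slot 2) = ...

reason(slot 2) = FU

[0] MUL needs rd=2 wr=1: ok; after: ALU=2 MUL=0 MEM=2 BR=1, R=2, W=1
[1] MUL needs rd=2 wr=1: FU; after: ALU=2 MUL=0 MEM=2 BR=1, R=2, W=1
[2] MUL needs rd=2 wr=1: FU; after: ALU=2 MUL=0 MEM=2 BR=1, R=2, W=1
[3] MEM needs rd=1 wr=1: ok; after: ALU=2 MUL=0 MEM=1 BR=1, R=1, W=0
[4] MUL needs rd=2 wr=1: FU; after: ALU=2 MUL=0 MEM=1 BR=1, R=1, W=0
[5] ALU needs rd=2 wr=1: RD_PORT; after: ALU=2 MUL=0 MEM=1 BR=1, R=1, W=0
[6] ALU needs rd=2 wr=1: RD_PORT; after: ALU=2 MUL=0 MEM=1 BR=1, R=1, W=0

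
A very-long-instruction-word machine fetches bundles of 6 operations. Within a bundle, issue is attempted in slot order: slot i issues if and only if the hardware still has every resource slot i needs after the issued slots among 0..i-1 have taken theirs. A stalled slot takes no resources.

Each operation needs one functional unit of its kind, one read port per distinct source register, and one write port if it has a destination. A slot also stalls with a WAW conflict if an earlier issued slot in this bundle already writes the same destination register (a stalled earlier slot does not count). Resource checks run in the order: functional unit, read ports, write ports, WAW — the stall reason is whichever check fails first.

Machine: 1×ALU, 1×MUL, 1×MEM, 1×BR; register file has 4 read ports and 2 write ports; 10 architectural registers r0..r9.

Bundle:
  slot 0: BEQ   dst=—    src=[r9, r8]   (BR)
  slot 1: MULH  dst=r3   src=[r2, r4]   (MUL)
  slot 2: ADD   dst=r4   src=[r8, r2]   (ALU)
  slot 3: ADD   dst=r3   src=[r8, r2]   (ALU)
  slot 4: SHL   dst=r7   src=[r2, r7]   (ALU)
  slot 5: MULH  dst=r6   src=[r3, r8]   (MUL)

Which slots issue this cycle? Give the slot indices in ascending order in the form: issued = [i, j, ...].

[0] BR needs rd=2 wr=0: ok; after: ALU=1 MUL=1 MEM=1 BR=0, R=2, W=2
[1] MUL needs rd=2 wr=1: ok; after: ALU=1 MUL=0 MEM=1 BR=0, R=0, W=1
[2] ALU needs rd=2 wr=1: RD_PORT; after: ALU=1 MUL=0 MEM=1 BR=0, R=0, W=1
[3] ALU needs rd=2 wr=1: RD_PORT; after: ALU=1 MUL=0 MEM=1 BR=0, R=0, W=1
[4] ALU needs rd=2 wr=1: RD_PORT; after: ALU=1 MUL=0 MEM=1 BR=0, R=0, W=1
[5] MUL needs rd=2 wr=1: FU; after: ALU=1 MUL=0 MEM=1 BR=0, R=0, W=1

issued = [0, 1]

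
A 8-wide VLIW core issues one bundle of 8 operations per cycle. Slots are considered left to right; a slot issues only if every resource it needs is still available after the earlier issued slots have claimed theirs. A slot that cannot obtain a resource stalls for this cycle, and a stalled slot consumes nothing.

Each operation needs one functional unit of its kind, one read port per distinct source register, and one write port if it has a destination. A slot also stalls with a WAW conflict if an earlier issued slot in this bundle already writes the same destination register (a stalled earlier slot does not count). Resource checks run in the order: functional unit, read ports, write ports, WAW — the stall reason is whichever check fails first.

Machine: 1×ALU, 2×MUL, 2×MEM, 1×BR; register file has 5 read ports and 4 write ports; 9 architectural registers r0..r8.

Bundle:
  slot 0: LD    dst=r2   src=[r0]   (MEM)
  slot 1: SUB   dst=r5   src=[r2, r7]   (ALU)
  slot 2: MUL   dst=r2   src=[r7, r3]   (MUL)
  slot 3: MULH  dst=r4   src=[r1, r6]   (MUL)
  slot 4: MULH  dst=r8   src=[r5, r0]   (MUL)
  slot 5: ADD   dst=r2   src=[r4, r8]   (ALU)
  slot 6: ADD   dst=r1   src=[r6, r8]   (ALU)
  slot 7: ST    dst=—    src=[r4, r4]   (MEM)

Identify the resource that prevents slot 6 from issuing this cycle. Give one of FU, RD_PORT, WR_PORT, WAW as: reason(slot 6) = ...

reason(slot 6) = FU

(0) want 1×MEM +1rd +1wr — yes → AL1|MU2|ME1|BR1|rd4|wr3
(1) want 1×ALU +2rd +1wr — yes → AL0|MU2|ME1|BR1|rd2|wr2
(2) want 1×MUL +2rd +1wr — WAW → AL0|MU2|ME1|BR1|rd2|wr2
(3) want 1×MUL +2rd +1wr — yes → AL0|MU1|ME1|BR1|rd0|wr1
(4) want 1×MUL +2rd +1wr — RD_PORT → AL0|MU1|ME1|BR1|rd0|wr1
(5) want 1×ALU +2rd +1wr — FU → AL0|MU1|ME1|BR1|rd0|wr1
(6) want 1×ALU +2rd +1wr — FU → AL0|MU1|ME1|BR1|rd0|wr1
(7) want 1×MEM +1rd +0wr — RD_PORT → AL0|MU1|ME1|BR1|rd0|wr1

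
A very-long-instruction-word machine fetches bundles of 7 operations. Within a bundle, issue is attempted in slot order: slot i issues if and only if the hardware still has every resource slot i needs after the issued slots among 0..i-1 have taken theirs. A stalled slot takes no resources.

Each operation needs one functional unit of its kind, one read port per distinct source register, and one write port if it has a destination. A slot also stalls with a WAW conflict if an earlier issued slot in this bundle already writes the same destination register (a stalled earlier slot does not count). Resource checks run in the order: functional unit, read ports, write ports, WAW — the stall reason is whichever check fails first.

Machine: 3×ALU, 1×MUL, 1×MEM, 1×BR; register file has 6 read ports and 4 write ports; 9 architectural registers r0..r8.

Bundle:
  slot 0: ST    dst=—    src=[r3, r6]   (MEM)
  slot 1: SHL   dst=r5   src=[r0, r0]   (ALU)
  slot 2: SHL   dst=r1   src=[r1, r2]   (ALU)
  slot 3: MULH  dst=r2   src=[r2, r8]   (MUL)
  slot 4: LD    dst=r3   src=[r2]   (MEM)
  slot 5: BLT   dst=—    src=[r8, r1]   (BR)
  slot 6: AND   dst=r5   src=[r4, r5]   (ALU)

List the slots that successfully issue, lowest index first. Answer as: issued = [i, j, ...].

issued = [0, 1, 2]

slot 0 (MEM): ISSUE — free A3,Mu1,Ld0,B1 rp4 wp4
slot 1 (ALU): ISSUE — free A2,Mu1,Ld0,B1 rp3 wp3
slot 2 (ALU): ISSUE — free A1,Mu1,Ld0,B1 rp1 wp2
slot 3 (MUL): stall RD_PORT — free A1,Mu1,Ld0,B1 rp1 wp2
slot 4 (MEM): stall FU — free A1,Mu1,Ld0,B1 rp1 wp2
slot 5 (BR): stall RD_PORT — free A1,Mu1,Ld0,B1 rp1 wp2
slot 6 (ALU): stall RD_PORT — free A1,Mu1,Ld0,B1 rp1 wp2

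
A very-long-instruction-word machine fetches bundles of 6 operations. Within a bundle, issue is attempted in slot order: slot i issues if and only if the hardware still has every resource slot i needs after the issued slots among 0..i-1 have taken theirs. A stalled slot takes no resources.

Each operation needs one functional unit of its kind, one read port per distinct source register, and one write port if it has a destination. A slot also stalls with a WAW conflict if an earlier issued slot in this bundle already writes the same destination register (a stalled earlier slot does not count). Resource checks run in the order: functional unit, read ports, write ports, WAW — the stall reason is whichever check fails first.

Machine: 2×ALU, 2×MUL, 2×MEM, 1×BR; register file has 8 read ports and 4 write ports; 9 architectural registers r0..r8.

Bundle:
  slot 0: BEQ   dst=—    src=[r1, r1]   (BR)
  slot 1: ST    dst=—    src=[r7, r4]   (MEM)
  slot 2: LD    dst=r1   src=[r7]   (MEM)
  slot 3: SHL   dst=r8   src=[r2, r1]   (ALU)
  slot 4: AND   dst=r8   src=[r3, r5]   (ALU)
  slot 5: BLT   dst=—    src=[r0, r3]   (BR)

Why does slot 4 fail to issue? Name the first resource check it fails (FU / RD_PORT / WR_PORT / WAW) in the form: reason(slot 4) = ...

reason(slot 4) = WAW

[0] BR needs rd=1 wr=0: ok; after: ALU=2 MUL=2 MEM=2 BR=0, R=7, W=4
[1] MEM needs rd=2 wr=0: ok; after: ALU=2 MUL=2 MEM=1 BR=0, R=5, W=4
[2] MEM needs rd=1 wr=1: ok; after: ALU=2 MUL=2 MEM=0 BR=0, R=4, W=3
[3] ALU needs rd=2 wr=1: ok; after: ALU=1 MUL=2 MEM=0 BR=0, R=2, W=2
[4] ALU needs rd=2 wr=1: WAW; after: ALU=1 MUL=2 MEM=0 BR=0, R=2, W=2
[5] BR needs rd=2 wr=0: FU; after: ALU=1 MUL=2 MEM=0 BR=0, R=2, W=2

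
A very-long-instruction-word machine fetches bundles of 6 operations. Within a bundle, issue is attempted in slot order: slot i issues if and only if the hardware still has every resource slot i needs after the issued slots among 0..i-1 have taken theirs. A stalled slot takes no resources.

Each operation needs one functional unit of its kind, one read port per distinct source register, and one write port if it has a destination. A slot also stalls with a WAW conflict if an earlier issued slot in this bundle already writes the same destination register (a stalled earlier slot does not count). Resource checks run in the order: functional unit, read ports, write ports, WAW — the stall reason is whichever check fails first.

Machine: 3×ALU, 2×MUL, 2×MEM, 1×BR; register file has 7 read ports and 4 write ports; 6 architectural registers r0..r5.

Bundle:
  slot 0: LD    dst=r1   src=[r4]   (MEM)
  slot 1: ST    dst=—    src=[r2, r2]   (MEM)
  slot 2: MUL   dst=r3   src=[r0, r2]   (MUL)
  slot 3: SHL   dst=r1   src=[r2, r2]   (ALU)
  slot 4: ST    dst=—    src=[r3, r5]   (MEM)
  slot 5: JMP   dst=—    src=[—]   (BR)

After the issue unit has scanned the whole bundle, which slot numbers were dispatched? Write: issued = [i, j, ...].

issued = [0, 1, 2, 5]

[0] MEM needs rd=1 wr=1: ok; after: ALU=3 MUL=2 MEM=1 BR=1, R=6, W=3
[1] MEM needs rd=1 wr=0: ok; after: ALU=3 MUL=2 MEM=0 BR=1, R=5, W=3
[2] MUL needs rd=2 wr=1: ok; after: ALU=3 MUL=1 MEM=0 BR=1, R=3, W=2
[3] ALU needs rd=1 wr=1: WAW; after: ALU=3 MUL=1 MEM=0 BR=1, R=3, W=2
[4] MEM needs rd=2 wr=0: FU; after: ALU=3 MUL=1 MEM=0 BR=1, R=3, W=2
[5] BR needs rd=0 wr=0: ok; after: ALU=3 MUL=1 MEM=0 BR=0, R=3, W=2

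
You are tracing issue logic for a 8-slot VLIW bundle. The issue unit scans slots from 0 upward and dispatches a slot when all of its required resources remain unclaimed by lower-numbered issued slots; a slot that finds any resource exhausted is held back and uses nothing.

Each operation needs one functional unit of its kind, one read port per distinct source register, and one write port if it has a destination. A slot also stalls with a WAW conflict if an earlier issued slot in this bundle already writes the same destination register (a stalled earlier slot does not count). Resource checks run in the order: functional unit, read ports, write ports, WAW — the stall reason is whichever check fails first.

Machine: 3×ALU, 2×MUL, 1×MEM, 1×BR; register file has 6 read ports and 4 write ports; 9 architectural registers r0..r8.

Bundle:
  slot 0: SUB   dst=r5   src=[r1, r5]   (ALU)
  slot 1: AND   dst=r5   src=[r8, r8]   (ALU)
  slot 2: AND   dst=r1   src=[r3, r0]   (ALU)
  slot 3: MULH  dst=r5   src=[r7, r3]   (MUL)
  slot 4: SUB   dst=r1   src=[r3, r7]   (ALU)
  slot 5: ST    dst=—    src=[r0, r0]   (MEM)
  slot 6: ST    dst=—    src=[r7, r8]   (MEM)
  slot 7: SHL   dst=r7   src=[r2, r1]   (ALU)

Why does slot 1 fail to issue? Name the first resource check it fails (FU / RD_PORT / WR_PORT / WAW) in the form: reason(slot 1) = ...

reason(slot 1) = WAW

slot 0 (ALU): ISSUE — free A2,Mu2,Ld1,B1 rp4 wp3
slot 1 (ALU): stall WAW — free A2,Mu2,Ld1,B1 rp4 wp3
slot 2 (ALU): ISSUE — free A1,Mu2,Ld1,B1 rp2 wp2
slot 3 (MUL): stall WAW — free A1,Mu2,Ld1,B1 rp2 wp2
slot 4 (ALU): stall WAW — free A1,Mu2,Ld1,B1 rp2 wp2
slot 5 (MEM): ISSUE — free A1,Mu2,Ld0,B1 rp1 wp2
slot 6 (MEM): stall FU — free A1,Mu2,Ld0,B1 rp1 wp2
slot 7 (ALU): stall RD_PORT — free A1,Mu2,Ld0,B1 rp1 wp2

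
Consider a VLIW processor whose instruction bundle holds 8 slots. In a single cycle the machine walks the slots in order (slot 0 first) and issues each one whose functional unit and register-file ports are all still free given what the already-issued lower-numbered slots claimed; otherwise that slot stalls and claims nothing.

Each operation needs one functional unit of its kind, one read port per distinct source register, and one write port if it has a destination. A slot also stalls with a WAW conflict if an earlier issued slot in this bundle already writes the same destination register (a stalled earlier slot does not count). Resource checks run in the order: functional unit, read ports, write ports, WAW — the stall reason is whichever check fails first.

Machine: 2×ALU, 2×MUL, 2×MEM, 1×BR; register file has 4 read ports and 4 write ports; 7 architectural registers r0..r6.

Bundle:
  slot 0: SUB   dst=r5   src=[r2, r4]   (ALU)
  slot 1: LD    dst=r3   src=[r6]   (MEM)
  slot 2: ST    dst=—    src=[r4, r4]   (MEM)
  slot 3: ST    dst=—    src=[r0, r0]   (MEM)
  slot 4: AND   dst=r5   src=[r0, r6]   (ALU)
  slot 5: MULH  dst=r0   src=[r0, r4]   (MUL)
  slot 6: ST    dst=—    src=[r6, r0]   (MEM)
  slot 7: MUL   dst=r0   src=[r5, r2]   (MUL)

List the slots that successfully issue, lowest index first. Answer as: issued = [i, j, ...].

issued = [0, 1, 2]

slot 0 (ALU): ISSUE — free A1,Mu2,Ld2,B1 rp2 wp3
slot 1 (MEM): ISSUE — free A1,Mu2,Ld1,B1 rp1 wp2
slot 2 (MEM): ISSUE — free A1,Mu2,Ld0,B1 rp0 wp2
slot 3 (MEM): stall FU — free A1,Mu2,Ld0,B1 rp0 wp2
slot 4 (ALU): stall RD_PORT — free A1,Mu2,Ld0,B1 rp0 wp2
slot 5 (MUL): stall RD_PORT — free A1,Mu2,Ld0,B1 rp0 wp2
slot 6 (MEM): stall FU — free A1,Mu2,Ld0,B1 rp0 wp2
slot 7 (MUL): stall RD_PORT — free A1,Mu2,Ld0,B1 rp0 wp2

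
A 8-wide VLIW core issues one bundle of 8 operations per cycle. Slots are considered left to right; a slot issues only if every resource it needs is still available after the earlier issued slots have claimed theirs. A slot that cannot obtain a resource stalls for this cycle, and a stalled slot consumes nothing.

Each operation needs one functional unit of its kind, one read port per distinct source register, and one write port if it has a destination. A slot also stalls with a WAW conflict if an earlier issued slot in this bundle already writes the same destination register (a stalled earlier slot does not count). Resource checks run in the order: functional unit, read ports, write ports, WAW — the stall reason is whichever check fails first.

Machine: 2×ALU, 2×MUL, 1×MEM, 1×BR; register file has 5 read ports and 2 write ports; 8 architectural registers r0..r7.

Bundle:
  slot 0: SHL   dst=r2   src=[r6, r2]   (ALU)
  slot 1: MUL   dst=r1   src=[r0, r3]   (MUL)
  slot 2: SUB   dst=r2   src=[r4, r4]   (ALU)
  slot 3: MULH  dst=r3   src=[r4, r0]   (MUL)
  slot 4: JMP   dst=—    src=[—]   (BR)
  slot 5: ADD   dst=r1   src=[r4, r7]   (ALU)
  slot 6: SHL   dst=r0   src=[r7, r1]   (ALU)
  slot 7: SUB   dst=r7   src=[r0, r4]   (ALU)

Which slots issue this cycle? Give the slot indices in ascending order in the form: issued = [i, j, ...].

issued = [0, 1, 4]

(0) want 1×ALU +2rd +1wr — yes → AL1|MU2|ME1|BR1|rd3|wr1
(1) want 1×MUL +2rd +1wr — yes → AL1|MU1|ME1|BR1|rd1|wr0
(2) want 1×ALU +1rd +1wr — WR_PORT → AL1|MU1|ME1|BR1|rd1|wr0
(3) want 1×MUL +2rd +1wr — RD_PORT → AL1|MU1|ME1|BR1|rd1|wr0
(4) want 1×BR +0rd +0wr — yes → AL1|MU1|ME1|BR0|rd1|wr0
(5) want 1×ALU +2rd +1wr — RD_PORT → AL1|MU1|ME1|BR0|rd1|wr0
(6) want 1×ALU +2rd +1wr — RD_PORT → AL1|MU1|ME1|BR0|rd1|wr0
(7) want 1×ALU +2rd +1wr — RD_PORT → AL1|MU1|ME1|BR0|rd1|wr0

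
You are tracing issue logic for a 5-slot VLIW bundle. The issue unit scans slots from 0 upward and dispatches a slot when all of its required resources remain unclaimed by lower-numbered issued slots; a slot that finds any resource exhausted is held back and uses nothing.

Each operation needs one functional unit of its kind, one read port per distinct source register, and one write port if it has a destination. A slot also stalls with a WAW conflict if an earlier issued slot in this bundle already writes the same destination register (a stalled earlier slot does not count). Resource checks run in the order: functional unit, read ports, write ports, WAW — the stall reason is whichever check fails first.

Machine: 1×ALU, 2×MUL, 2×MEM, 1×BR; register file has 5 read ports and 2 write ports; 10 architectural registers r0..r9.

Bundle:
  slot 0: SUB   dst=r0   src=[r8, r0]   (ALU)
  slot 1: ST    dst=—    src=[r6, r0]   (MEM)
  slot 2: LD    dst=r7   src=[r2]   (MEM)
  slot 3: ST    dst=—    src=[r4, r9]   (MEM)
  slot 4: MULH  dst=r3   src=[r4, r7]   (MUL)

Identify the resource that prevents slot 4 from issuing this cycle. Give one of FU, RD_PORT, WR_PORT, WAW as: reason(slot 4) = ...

#0 ALU src=r8,r0 dispatched  <A:0 Mu:2 Ld:2 B:1 rd:3 wr:1>
#1 MEM src=r6,r0 dispatched  <A:0 Mu:2 Ld:1 B:1 rd:1 wr:1>
#2 MEM src=r2 dispatched  <A:0 Mu:2 Ld:0 B:1 rd:0 wr:0>
#3 MEM src=r4,r9 held:FU  <A:0 Mu:2 Ld:0 B:1 rd:0 wr:0>
#4 MUL src=r4,r7 held:RD_PORT  <A:0 Mu:2 Ld:0 B:1 rd:0 wr:0>

reason(slot 4) = RD_PORT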